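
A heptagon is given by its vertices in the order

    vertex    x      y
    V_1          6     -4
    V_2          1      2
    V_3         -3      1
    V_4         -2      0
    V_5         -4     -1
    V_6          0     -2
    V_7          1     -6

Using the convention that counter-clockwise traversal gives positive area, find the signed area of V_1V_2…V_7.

34.5

Cross-terms: 16, 7, 2, 2, 8, 2, 32  ⇒  Σ = 69
Signed area = Σ/2 = 34.5 (positive ⇒ counter-clockwise traversal).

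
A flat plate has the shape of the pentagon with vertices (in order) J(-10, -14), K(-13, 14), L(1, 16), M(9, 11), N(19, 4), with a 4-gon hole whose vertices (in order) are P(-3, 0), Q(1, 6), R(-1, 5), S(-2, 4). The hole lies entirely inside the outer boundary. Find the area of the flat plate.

532.5

Outer boundary:
Apply the shoelace formula: 2A = Σ (x_i·y_{i+1} − x_{i+1}·y_i), indices taken mod 5.
Σ = (-322) + (-222) + (-133) + (-173) + (-226) = -1076
Area = |Σ|/2 = 538.
Hole:
Apply the shoelace formula: 2A = Σ (x_i·y_{i+1} − x_{i+1}·y_i), indices taken mod 4.
P→Q: (-3)(6) − (1)(0) = -18
Q→R: (1)(5) − (-1)(6) = 11
R→S: (-1)(4) − (-2)(5) = 6
S→P: (-2)(0) − (-3)(4) = 12
Σ = 11
Area = |Σ|/2 = 5.5.
Net area = 538 − 5.5 = 532.5.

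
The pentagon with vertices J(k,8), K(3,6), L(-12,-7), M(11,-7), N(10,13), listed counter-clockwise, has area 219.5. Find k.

6

The doubled signed area Σ (x_i y_{i+1} − x_{i+1} y_i) is linear in k.
With k=0 it equals 481; the coefficient of k is -7 (from the two edges through J).
So -7·k + 481 = 2·219.5 = 439 ⇒ k = 6.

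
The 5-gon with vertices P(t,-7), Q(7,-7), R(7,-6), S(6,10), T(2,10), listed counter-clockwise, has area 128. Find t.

Write out the shoelace sum; only the two edges meeting at P involve t:
2·Area = [(2·(-7) − t·10) + (t·(-7) − 7·(-7))] + 153
       = -17·t + 188 = 256
⇒ t = -4.

-4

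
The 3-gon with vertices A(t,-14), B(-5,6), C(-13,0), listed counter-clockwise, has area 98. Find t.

1

Write out the shoelace sum; only the two edges meeting at A involve t:
2·Area = [((-13)·(-14) − t·0) + (t·6 − (-5)·(-14))] + 78
       = 6·t + 190 = 196
⇒ t = 1.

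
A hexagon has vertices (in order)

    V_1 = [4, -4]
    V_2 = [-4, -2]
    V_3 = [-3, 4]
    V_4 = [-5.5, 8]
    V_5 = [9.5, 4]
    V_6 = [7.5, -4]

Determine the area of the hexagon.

Apply the shoelace formula: 2A = Σ (x_i·y_{i+1} − x_{i+1}·y_i), indices taken mod 6.
V_1→V_2: (4)(-2) − (-4)(-4) = -24
V_2→V_3: (-4)(4) − (-3)(-2) = -22
V_3→V_4: (-3)(8) − (-5.5)(4) = -2
V_4→V_5: (-5.5)(4) − (9.5)(8) = -98
V_5→V_6: (9.5)(-4) − (7.5)(4) = -68
V_6→V_1: (7.5)(-4) − (4)(-4) = -14
Σ = -228
Area = |Σ|/2 = 114.

114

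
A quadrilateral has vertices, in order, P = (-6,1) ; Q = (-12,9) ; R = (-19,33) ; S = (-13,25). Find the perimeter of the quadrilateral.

70

|PQ| = √((-6)² + (8)²) = √100 = 10
|QR| = √((-7)² + (24)²) = √625 = 25
|RS| = √((6)² + (-8)²) = √100 = 10
|SP| = √((7)² + (-24)²) = √625 = 25
Perimeter = 10 + 25 + 10 + 25 = 70.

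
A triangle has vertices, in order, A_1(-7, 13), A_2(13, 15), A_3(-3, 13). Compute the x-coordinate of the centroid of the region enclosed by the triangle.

1

Apply the surveyor's formula. First the cross-terms c_i = x_i·y_{i+1} − x_{i+1}·y_i:
  -274, 214, 52  ⇒  2A = -8, A = -4.
Then Σ (x_i + x_{i+1})·c_i = -24, so x̄ = -24 / (6·(-4)) = 1.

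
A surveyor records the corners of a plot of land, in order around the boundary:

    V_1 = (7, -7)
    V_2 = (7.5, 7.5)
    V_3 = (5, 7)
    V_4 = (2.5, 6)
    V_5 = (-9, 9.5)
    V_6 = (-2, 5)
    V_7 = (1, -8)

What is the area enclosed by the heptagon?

Σ = (105) + (15) + (12.5) + (77.75) + (-26) + (11) + (49) = 244.25
Area = |Σ|/2 = 122.125.

122.125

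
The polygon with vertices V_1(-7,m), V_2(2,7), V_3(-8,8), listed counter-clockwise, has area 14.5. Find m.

5

Write out the shoelace sum; only the two edges meeting at V_1 involve m:
2·Area = [((-8)·m − (-7)·8) + ((-7)·7 − 2·m)] + 72
       = -10·m + 79 = 29
⇒ m = 5.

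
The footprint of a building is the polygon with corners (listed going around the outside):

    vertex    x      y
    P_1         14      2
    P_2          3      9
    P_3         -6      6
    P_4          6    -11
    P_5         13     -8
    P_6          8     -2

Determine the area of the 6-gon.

199.5

Apply the shoelace (surveyor's) formula: 2A = Σ (x_i·y_{i+1} − x_{i+1}·y_i), indices taken mod 6.
Σ = (120) + (72) + (30) + (95) + (38) + (44) = 399
Area = |Σ|/2 = 199.5.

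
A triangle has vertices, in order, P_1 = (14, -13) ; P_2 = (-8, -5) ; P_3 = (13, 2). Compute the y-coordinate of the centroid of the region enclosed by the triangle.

-16/3

Apply the shoelace (surveyor's) formula. First the cross-terms c_i = x_i·y_{i+1} − x_{i+1}·y_i:
  -174, 49, -197  ⇒  2A = -322, A = -161.
Then Σ (y_i + y_{i+1})·c_i = 5152, so ȳ = 5152 / (6·(-161)) = -16/3.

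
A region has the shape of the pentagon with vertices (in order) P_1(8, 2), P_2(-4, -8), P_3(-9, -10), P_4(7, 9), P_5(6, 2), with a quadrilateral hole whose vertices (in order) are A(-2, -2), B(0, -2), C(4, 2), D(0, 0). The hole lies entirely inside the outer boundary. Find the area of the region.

Outer boundary:
Σ = (-56) + (-32) + (-11) + (-40) + (-4) = -143
Area = |Σ|/2 = 71.5.
Hole:
Cross-terms: 4, 8, 0, 0  ⇒  Σ = 12
Area = |Σ|/2 = 6.
Net area = 71.5 − 6 = 65.5.

65.5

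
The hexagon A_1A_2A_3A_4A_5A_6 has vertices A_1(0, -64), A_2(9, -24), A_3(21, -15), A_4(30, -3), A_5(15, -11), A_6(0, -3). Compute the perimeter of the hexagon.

166

|A_1A_2| = √((9)² + (40)²) = √1681 = 41
|A_2A_3| = √((12)² + (9)²) = √225 = 15
|A_3A_4| = √((9)² + (12)²) = √225 = 15
|A_4A_5| = √((-15)² + (-8)²) = √289 = 17
|A_5A_6| = √((-15)² + (8)²) = √289 = 17
|A_6A_1| = √((0)² + (-61)²) = √3721 = 61
Perimeter = 41 + 15 + 15 + 17 + 17 + 61 = 166.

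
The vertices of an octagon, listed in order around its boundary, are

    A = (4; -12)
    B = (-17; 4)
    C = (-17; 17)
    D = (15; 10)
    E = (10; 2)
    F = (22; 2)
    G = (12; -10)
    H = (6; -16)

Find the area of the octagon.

656

Apply Gauss's area formula: 2A = Σ (x_i·y_{i+1} − x_{i+1}·y_i), indices taken mod 8.
Σ = (-188) + (-221) + (-425) + (-70) + (-24) + (-244) + (-132) + (-8) = -1312
Area = |Σ|/2 = 656.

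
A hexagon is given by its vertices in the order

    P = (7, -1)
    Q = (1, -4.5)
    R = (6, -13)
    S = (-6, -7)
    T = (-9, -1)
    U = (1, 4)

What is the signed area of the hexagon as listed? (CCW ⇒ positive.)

Apply the surveyor's formula: 2A = Σ (x_i·y_{i+1} − x_{i+1}·y_i), indices taken mod 6.
P→Q: (7)(-4.5) − (1)(-1) = -30.5
Q→R: (1)(-13) − (6)(-4.5) = 14
R→S: (6)(-7) − (-6)(-13) = -120
S→T: (-6)(-1) − (-9)(-7) = -57
T→U: (-9)(4) − (1)(-1) = -35
U→P: (1)(-1) − (7)(4) = -29
Σ = -257.5
Signed area = Σ/2 = -128.75 (negative ⇒ clockwise traversal).

-128.75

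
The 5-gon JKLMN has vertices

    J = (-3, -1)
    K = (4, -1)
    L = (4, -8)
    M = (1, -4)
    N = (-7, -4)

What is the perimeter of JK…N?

|JK| = √((7)² + (0)²) = √49 = 7
|KL| = √((0)² + (-7)²) = √49 = 7
|LM| = √((-3)² + (4)²) = √25 = 5
|MN| = √((-8)² + (0)²) = √64 = 8
|NJ| = √((4)² + (3)²) = √25 = 5
Perimeter = 7 + 7 + 5 + 8 + 5 = 32.

32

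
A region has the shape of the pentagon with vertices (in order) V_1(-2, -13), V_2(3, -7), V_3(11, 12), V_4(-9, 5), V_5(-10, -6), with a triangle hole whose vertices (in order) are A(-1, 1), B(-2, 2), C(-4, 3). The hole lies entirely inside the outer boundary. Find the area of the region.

275

Outer boundary:
Apply the shoelace (surveyor's) formula: 2A = Σ (x_i·y_{i+1} − x_{i+1}·y_i), indices taken mod 5.
Σ = (53) + (113) + (163) + (104) + (118) = 551
Area = |Σ|/2 = 275.5.
Hole:
A→B: (-1)(2) − (-2)(1) = 0
B→C: (-2)(3) − (-4)(2) = 2
C→A: (-4)(1) − (-1)(3) = -1
Σ = 1
Area = |Σ|/2 = 0.5.
Net area = 275.5 − 0.5 = 275.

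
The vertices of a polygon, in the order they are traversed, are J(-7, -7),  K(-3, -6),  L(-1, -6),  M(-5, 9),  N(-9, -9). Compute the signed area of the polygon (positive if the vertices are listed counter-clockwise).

60

Apply Gauss's area formula: 2A = Σ (x_i·y_{i+1} − x_{i+1}·y_i), indices taken mod 5.
Σ = (21) + (12) + (-39) + (126) + (0) = 120
Signed area = Σ/2 = 60 (positive ⇒ counter-clockwise traversal).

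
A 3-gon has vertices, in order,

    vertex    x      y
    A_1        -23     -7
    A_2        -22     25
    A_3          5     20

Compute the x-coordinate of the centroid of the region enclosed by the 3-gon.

-40/3

Apply the surveyor's formula. First the cross-terms c_i = x_i·y_{i+1} − x_{i+1}·y_i:
  -729, -565, 425  ⇒  2A = -869, A = -434.5.
Then Σ (x_i + x_{i+1})·c_i = 34760, so x̄ = 34760 / (6·(-434.5)) = -40/3.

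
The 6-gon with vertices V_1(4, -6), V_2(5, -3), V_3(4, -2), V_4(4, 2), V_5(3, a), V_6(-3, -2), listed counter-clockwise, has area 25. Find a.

0

The doubled signed area Σ (x_i y_{i+1} − x_{i+1} y_i) is linear in a.
With a=0 it equals 50; the coefficient of a is 7 (from the two edges through V_5).
So 7·a + 50 = 2·25 = 50 ⇒ a = 0.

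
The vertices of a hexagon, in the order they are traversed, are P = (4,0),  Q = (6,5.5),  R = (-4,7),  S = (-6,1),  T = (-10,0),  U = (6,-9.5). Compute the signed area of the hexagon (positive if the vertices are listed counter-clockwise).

133.5

P→Q: (4)(5.5) − (6)(0) = 22
Q→R: (6)(7) − (-4)(5.5) = 64
R→S: (-4)(1) − (-6)(7) = 38
S→T: (-6)(0) − (-10)(1) = 10
T→U: (-10)(-9.5) − (6)(0) = 95
U→P: (6)(0) − (4)(-9.5) = 38
Σ = 267
Signed area = Σ/2 = 133.5 (positive ⇒ counter-clockwise traversal).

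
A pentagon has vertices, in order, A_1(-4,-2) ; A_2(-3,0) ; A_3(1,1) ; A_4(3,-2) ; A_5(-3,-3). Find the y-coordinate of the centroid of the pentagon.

Apply the surveyor's formula. First the cross-terms c_i = x_i·y_{i+1} − x_{i+1}·y_i:
  -6, -3, -5, -15, -6  ⇒  2A = -35, A = -17.5.
Then Σ (y_i + y_{i+1})·c_i = 119, so ȳ = 119 / (6·(-17.5)) = -17/15.

-17/15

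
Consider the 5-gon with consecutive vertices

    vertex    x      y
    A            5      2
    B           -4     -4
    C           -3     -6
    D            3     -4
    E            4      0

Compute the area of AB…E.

27

Σ = (-12) + (12) + (30) + (16) + (8) = 54
Area = |Σ|/2 = 27.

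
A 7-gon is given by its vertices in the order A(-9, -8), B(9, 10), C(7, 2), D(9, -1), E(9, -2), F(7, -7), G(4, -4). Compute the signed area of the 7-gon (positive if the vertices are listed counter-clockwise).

-110.5

Apply Gauss's area formula: 2A = Σ (x_i·y_{i+1} − x_{i+1}·y_i), indices taken mod 7.
Σ = (-18) + (-52) + (-25) + (-9) + (-49) + (0) + (-68) = -221
Signed area = Σ/2 = -110.5 (negative ⇒ clockwise traversal).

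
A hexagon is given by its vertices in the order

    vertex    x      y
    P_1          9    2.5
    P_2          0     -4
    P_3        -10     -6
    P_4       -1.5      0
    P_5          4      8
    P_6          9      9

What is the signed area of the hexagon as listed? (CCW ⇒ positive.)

-95.75

Apply the shoelace (surveyor's) formula: 2A = Σ (x_i·y_{i+1} − x_{i+1}·y_i), indices taken mod 6.
P_1→P_2: (9)(-4) − (0)(2.5) = -36
P_2→P_3: (0)(-6) − (-10)(-4) = -40
P_3→P_4: (-10)(0) − (-1.5)(-6) = -9
P_4→P_5: (-1.5)(8) − (4)(0) = -12
P_5→P_6: (4)(9) − (9)(8) = -36
P_6→P_1: (9)(2.5) − (9)(9) = -58.5
Σ = -191.5
Signed area = Σ/2 = -95.75 (negative ⇒ clockwise traversal).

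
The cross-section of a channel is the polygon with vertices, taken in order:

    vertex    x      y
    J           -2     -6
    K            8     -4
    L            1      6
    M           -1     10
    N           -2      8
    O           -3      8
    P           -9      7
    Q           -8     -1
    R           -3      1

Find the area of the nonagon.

134.5

Apply the surveyor's formula: 2A = Σ (x_i·y_{i+1} − x_{i+1}·y_i), indices taken mod 9.
Cross-terms: 56, 52, 16, 12, 8, 51, 65, -11, 20  ⇒  Σ = 269
Area = |Σ|/2 = 134.5.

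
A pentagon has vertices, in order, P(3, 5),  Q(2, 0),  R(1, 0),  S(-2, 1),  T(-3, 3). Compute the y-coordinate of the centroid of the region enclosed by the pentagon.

Apply Gauss's area formula. First the cross-terms c_i = x_i·y_{i+1} − x_{i+1}·y_i:
  -10, 0, 1, -3, -24  ⇒  2A = -36, A = -18.
Then Σ (y_i + y_{i+1})·c_i = -253, so ȳ = -253 / (6·(-18)) = 253/108.

253/108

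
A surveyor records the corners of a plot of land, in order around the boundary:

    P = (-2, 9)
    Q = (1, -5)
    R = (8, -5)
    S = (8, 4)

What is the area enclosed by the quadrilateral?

94

Apply the surveyor's formula: 2A = Σ (x_i·y_{i+1} − x_{i+1}·y_i), indices taken mod 4.
Σ = (1) + (35) + (72) + (80) = 188
Area = |Σ|/2 = 94.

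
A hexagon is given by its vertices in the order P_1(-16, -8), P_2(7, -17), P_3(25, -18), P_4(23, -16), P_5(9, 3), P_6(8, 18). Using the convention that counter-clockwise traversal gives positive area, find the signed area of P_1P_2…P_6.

608

Apply the shoelace (surveyor's) formula: 2A = Σ (x_i·y_{i+1} − x_{i+1}·y_i), indices taken mod 6.
Σ = (328) + (299) + (14) + (213) + (138) + (224) = 1216
Signed area = Σ/2 = 608 (positive ⇒ counter-clockwise traversal).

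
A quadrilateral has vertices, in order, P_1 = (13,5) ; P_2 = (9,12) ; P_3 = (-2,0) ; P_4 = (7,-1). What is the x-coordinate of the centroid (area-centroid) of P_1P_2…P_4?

716/111

Apply the shoelace (surveyor's) formula. First the cross-terms c_i = x_i·y_{i+1} − x_{i+1}·y_i:
  111, 24, 2, 48  ⇒  2A = 185, A = 92.5.
Then Σ (x_i + x_{i+1})·c_i = 3580, so x̄ = 3580 / (6·92.5) = 716/111.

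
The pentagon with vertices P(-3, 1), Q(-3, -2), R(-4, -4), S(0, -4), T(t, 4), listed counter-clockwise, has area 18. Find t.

Write out the shoelace sum; only the two edges meeting at T involve t:
2·Area = [(0·4 − t·(-4)) + (t·1 − (-3)·4)] + 29
       = 5·t + 41 = 36
⇒ t = -1.

-1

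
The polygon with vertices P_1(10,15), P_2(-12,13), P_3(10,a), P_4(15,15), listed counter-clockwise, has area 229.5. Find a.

-2

The doubled signed area Σ (x_i y_{i+1} − x_{i+1} y_i) is linear in a.
With a=0 it equals 405; the coefficient of a is -27 (from the two edges through P_3).
So -27·a + 405 = 2·229.5 = 459 ⇒ a = -2.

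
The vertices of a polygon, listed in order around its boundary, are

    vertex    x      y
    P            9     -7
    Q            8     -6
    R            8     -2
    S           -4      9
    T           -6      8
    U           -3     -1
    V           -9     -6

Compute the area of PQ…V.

138

P→Q: (9)(-6) − (8)(-7) = 2
Q→R: (8)(-2) − (8)(-6) = 32
R→S: (8)(9) − (-4)(-2) = 64
S→T: (-4)(8) − (-6)(9) = 22
T→U: (-6)(-1) − (-3)(8) = 30
U→V: (-3)(-6) − (-9)(-1) = 9
V→P: (-9)(-7) − (9)(-6) = 117
Σ = 276
Area = |Σ|/2 = 138.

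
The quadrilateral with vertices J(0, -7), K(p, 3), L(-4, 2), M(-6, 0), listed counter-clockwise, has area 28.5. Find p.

-1

The doubled signed area Σ (x_i y_{i+1} − x_{i+1} y_i) is linear in p.
With p=0 it equals 66; the coefficient of p is 9 (from the two edges through K).
So 9·p + 66 = 2·28.5 = 57 ⇒ p = -1.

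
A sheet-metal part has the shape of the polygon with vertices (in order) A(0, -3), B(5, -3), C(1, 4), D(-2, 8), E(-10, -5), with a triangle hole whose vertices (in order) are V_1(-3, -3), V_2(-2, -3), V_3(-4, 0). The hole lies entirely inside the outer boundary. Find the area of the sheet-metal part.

85.5

Outer boundary:
Apply Gauss's area formula: 2A = Σ (x_i·y_{i+1} − x_{i+1}·y_i), indices taken mod 5.
Σ = (15) + (23) + (16) + (90) + (30) = 174
Area = |Σ|/2 = 87.
Hole:
Apply the shoelace formula: 2A = Σ (x_i·y_{i+1} − x_{i+1}·y_i), indices taken mod 3.
Σ = (3) + (-12) + (12) = 3
Area = |Σ|/2 = 1.5.
Net area = 87 − 1.5 = 85.5.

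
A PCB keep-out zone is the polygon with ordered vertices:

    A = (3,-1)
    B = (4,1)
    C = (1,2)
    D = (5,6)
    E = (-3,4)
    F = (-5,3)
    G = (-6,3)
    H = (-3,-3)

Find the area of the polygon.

Σ = (7) + (7) + (-4) + (38) + (11) + (3) + (27) + (12) = 101
Area = |Σ|/2 = 50.5.

50.5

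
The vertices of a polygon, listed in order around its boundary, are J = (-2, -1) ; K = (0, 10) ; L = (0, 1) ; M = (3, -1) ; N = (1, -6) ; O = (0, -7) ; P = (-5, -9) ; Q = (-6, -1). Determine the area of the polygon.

Σ = (-20) + (0) + (-3) + (-17) + (-7) + (-35) + (-49) + (4) = -127
Area = |Σ|/2 = 63.5.

63.5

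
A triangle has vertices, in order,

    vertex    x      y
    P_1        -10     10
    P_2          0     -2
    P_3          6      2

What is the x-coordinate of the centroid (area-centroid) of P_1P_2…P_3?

-4/3

Apply the shoelace formula. First the cross-terms c_i = x_i·y_{i+1} − x_{i+1}·y_i:
  20, 12, 80  ⇒  2A = 112, A = 56.
Then Σ (x_i + x_{i+1})·c_i = -448, so x̄ = -448 / (6·56) = -4/3.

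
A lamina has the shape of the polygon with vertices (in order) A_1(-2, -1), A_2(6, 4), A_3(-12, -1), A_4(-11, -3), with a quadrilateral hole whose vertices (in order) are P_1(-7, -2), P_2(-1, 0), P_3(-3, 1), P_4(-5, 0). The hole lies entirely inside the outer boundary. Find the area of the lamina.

29

Outer boundary:
Apply Gauss's area formula: 2A = Σ (x_i·y_{i+1} − x_{i+1}·y_i), indices taken mod 4.
Cross-terms: -2, 42, 25, 5  ⇒  Σ = 70
Area = |Σ|/2 = 35.
Hole:
Apply the shoelace formula: 2A = Σ (x_i·y_{i+1} − x_{i+1}·y_i), indices taken mod 4.
Σ = (-2) + (-1) + (5) + (10) = 12
Area = |Σ|/2 = 6.
Net area = 35 − 6 = 29.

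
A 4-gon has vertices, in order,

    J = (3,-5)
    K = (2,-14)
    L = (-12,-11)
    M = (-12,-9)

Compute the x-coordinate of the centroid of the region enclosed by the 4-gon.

Apply Gauss's area formula. First the cross-terms c_i = x_i·y_{i+1} − x_{i+1}·y_i:
  -32, -190, -24, 87  ⇒  2A = -159, A = -79.5.
Then Σ (x_i + x_{i+1})·c_i = 1533, so x̄ = 1533 / (6·(-79.5)) = -511/159.

-511/159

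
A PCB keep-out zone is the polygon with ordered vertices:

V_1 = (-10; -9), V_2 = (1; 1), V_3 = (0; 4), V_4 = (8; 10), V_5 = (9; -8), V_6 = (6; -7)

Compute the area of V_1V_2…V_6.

161

Apply Gauss's area formula: 2A = Σ (x_i·y_{i+1} − x_{i+1}·y_i), indices taken mod 6.
Cross-terms: -1, 4, -32, -154, -15, -124  ⇒  Σ = -322
Area = |Σ|/2 = 161.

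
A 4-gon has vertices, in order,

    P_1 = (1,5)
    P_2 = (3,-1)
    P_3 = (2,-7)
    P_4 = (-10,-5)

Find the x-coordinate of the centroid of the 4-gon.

Apply the shoelace (surveyor's) formula. First the cross-terms c_i = x_i·y_{i+1} − x_{i+1}·y_i:
  -16, -19, -80, -45  ⇒  2A = -160, A = -80.
Then Σ (x_i + x_{i+1})·c_i = 886, so x̄ = 886 / (6·(-80)) = -443/240.

-443/240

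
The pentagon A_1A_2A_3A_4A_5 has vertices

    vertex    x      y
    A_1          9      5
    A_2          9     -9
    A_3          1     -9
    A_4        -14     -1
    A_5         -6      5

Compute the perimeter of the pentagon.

64

|A_1A_2| = √((0)² + (-14)²) = √196 = 14
|A_2A_3| = √((-8)² + (0)²) = √64 = 8
|A_3A_4| = √((-15)² + (8)²) = √289 = 17
|A_4A_5| = √((8)² + (6)²) = √100 = 10
|A_5A_1| = √((15)² + (0)²) = √225 = 15
Perimeter = 14 + 8 + 17 + 10 + 15 = 64.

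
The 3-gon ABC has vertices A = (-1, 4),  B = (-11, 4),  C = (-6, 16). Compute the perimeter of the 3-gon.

|AB| = √((-10)² + (0)²) = √100 = 10
|BC| = √((5)² + (12)²) = √169 = 13
|CA| = √((5)² + (-12)²) = √169 = 13
Perimeter = 10 + 13 + 13 = 36.

36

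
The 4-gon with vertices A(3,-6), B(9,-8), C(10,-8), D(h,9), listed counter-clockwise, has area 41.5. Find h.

The doubled signed area Σ (x_i y_{i+1} − x_{i+1} y_i) is linear in h.
With h=0 it equals 101; the coefficient of h is 2 (from the two edges through D).
So 2·h + 101 = 2·41.5 = 83 ⇒ h = -9.

-9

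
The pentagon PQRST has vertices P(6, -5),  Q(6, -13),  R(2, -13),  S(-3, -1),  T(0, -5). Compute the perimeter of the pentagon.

36

|PQ| = √((0)² + (-8)²) = √64 = 8
|QR| = √((-4)² + (0)²) = √16 = 4
|RS| = √((-5)² + (12)²) = √169 = 13
|ST| = √((3)² + (-4)²) = √25 = 5
|TP| = √((6)² + (0)²) = √36 = 6
Perimeter = 8 + 4 + 13 + 5 + 6 = 36.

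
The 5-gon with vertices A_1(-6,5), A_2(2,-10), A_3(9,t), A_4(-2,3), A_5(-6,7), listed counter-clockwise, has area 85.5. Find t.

The doubled signed area Σ (x_i y_{i+1} − x_{i+1} y_i) is linear in t.
With t=0 it equals 183; the coefficient of t is 4 (from the two edges through A_3).
So 4·t + 183 = 2·85.5 = 171 ⇒ t = -3.

-3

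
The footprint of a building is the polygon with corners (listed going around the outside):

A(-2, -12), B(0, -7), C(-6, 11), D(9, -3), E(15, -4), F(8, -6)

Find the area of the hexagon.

Apply the shoelace (surveyor's) formula: 2A = Σ (x_i·y_{i+1} − x_{i+1}·y_i), indices taken mod 6.
Σ = (14) + (-42) + (-81) + (9) + (-58) + (-108) = -266
Area = |Σ|/2 = 133.

133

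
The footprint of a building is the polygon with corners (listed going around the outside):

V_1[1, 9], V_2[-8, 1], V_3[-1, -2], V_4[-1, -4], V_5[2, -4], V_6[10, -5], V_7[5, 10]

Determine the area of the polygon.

147

Apply the shoelace (surveyor's) formula: 2A = Σ (x_i·y_{i+1} − x_{i+1}·y_i), indices taken mod 7.
Σ = (73) + (17) + (2) + (12) + (30) + (125) + (35) = 294
Area = |Σ|/2 = 147.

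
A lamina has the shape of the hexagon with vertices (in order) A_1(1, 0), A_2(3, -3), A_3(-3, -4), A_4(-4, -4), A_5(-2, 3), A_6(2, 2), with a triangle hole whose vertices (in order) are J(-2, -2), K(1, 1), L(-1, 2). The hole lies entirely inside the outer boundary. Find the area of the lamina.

Outer boundary:
Apply the surveyor's formula: 2A = Σ (x_i·y_{i+1} − x_{i+1}·y_i), indices taken mod 6.
Cross-terms: -3, -21, -4, -20, -10, -2  ⇒  Σ = -60
Area = |Σ|/2 = 30.
Hole:
Apply the surveyor's formula: 2A = Σ (x_i·y_{i+1} − x_{i+1}·y_i), indices taken mod 3.
Σ = (0) + (3) + (6) = 9
Area = |Σ|/2 = 4.5.
Net area = 30 − 4.5 = 25.5.

25.5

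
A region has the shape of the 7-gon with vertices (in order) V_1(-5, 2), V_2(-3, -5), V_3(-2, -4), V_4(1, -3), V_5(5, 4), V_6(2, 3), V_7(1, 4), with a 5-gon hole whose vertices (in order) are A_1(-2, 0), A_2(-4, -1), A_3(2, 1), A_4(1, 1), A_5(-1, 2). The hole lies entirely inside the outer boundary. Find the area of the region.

44

Outer boundary:
Cross-terms: 31, 2, 10, 19, 7, 5, 22  ⇒  Σ = 96
Area = |Σ|/2 = 48.
Hole:
Apply the shoelace formula: 2A = Σ (x_i·y_{i+1} − x_{i+1}·y_i), indices taken mod 5.
Σ = (2) + (-2) + (1) + (3) + (4) = 8
Area = |Σ|/2 = 4.
Net area = 48 − 4 = 44.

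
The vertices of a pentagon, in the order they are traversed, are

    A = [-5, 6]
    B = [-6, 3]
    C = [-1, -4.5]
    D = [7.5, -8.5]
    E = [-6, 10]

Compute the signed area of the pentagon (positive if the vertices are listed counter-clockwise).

Apply Gauss's area formula: 2A = Σ (x_i·y_{i+1} − x_{i+1}·y_i), indices taken mod 5.
Σ = (21) + (30) + (42.25) + (24) + (14) = 131.25
Signed area = Σ/2 = 65.625 (positive ⇒ counter-clockwise traversal).

65.625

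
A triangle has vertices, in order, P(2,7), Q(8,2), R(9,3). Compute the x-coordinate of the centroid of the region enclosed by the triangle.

19/3

Apply the shoelace formula. First the cross-terms c_i = x_i·y_{i+1} − x_{i+1}·y_i:
  -52, 6, 57  ⇒  2A = 11, A = 5.5.
Then Σ (x_i + x_{i+1})·c_i = 209, so x̄ = 209 / (6·5.5) = 19/3.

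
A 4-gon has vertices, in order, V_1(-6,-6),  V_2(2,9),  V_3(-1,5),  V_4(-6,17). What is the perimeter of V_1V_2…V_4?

58

|V_1V_2| = √((8)² + (15)²) = √289 = 17
|V_2V_3| = √((-3)² + (-4)²) = √25 = 5
|V_3V_4| = √((-5)² + (12)²) = √169 = 13
|V_4V_1| = √((0)² + (-23)²) = √529 = 23
Perimeter = 17 + 5 + 13 + 23 = 58.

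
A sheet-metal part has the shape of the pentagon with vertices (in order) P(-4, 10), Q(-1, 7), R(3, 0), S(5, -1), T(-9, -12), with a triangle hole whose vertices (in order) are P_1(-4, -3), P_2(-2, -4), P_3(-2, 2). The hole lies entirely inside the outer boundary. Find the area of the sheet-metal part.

Outer boundary:
Apply Gauss's area formula: 2A = Σ (x_i·y_{i+1} − x_{i+1}·y_i), indices taken mod 5.
Σ = (-18) + (-21) + (-3) + (-69) + (-138) = -249
Area = |Σ|/2 = 124.5.
Hole:
Apply Gauss's area formula: 2A = Σ (x_i·y_{i+1} − x_{i+1}·y_i), indices taken mod 3.
Cross-terms: 10, -12, 14  ⇒  Σ = 12
Area = |Σ|/2 = 6.
Net area = 124.5 − 6 = 118.5.

118.5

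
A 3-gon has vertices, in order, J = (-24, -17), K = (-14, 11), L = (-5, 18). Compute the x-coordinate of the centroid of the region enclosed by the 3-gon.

-43/3

Apply the surveyor's formula. First the cross-terms c_i = x_i·y_{i+1} − x_{i+1}·y_i:
  -502, -197, 517  ⇒  2A = -182, A = -91.
Then Σ (x_i + x_{i+1})·c_i = 7826, so x̄ = 7826 / (6·(-91)) = -43/3.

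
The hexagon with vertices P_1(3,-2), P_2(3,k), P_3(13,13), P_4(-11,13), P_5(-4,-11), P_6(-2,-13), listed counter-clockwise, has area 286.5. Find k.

3

The doubled signed area Σ (x_i y_{i+1} − x_{i+1} y_i) is linear in k.
With k=0 it equals 603; the coefficient of k is -10 (from the two edges through P_2).
So -10·k + 603 = 2·286.5 = 573 ⇒ k = 3.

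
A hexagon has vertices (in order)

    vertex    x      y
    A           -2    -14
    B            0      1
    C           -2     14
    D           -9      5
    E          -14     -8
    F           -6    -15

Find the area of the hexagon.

Apply the shoelace (surveyor's) formula: 2A = Σ (x_i·y_{i+1} − x_{i+1}·y_i), indices taken mod 6.
Cross-terms: -2, 2, 116, 142, 162, 54  ⇒  Σ = 474
Area = |Σ|/2 = 237.

237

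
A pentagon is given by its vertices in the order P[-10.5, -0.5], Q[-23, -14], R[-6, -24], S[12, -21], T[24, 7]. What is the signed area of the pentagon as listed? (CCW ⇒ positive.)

833.5

Apply Gauss's area formula: 2A = Σ (x_i·y_{i+1} − x_{i+1}·y_i), indices taken mod 5.
P→Q: (-10.5)(-14) − (-23)(-0.5) = 135.5
Q→R: (-23)(-24) − (-6)(-14) = 468
R→S: (-6)(-21) − (12)(-24) = 414
S→T: (12)(7) − (24)(-21) = 588
T→P: (24)(-0.5) − (-10.5)(7) = 61.5
Σ = 1667
Signed area = Σ/2 = 833.5 (positive ⇒ counter-clockwise traversal).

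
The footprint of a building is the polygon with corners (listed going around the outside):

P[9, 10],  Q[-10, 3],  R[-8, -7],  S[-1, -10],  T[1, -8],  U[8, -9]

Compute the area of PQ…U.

264

Σ = (127) + (94) + (73) + (18) + (55) + (161) = 528
Area = |Σ|/2 = 264.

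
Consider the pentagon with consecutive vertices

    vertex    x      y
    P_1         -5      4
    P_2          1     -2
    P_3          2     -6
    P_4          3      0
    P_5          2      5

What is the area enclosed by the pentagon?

Apply the surveyor's formula: 2A = Σ (x_i·y_{i+1} − x_{i+1}·y_i), indices taken mod 5.
Σ = (6) + (-2) + (18) + (15) + (33) = 70
Area = |Σ|/2 = 35.

35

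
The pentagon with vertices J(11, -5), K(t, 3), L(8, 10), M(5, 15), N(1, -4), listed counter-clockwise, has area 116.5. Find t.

The doubled signed area Σ (x_i y_{i+1} − x_{i+1} y_i) is linear in t.
With t=0 it equals 83; the coefficient of t is 15 (from the two edges through K).
So 15·t + 83 = 2·116.5 = 233 ⇒ t = 10.

10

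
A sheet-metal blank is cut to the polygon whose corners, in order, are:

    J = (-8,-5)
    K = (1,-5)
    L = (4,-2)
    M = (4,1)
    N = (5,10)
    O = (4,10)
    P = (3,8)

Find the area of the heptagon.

85.5

Σ = (45) + (18) + (12) + (35) + (10) + (2) + (49) = 171
Area = |Σ|/2 = 85.5.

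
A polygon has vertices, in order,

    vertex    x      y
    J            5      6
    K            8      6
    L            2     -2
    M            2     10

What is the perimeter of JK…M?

|JK| = √((3)² + (0)²) = √9 = 3
|KL| = √((-6)² + (-8)²) = √100 = 10
|LM| = √((0)² + (12)²) = √144 = 12
|MJ| = √((3)² + (-4)²) = √25 = 5
Perimeter = 3 + 10 + 12 + 5 = 30.

30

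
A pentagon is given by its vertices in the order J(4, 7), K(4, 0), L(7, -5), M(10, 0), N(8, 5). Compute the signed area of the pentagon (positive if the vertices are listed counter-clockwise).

Apply the shoelace formula: 2A = Σ (x_i·y_{i+1} − x_{i+1}·y_i), indices taken mod 5.
Σ = (-28) + (-20) + (50) + (50) + (36) = 88
Signed area = Σ/2 = 44 (positive ⇒ counter-clockwise traversal).

44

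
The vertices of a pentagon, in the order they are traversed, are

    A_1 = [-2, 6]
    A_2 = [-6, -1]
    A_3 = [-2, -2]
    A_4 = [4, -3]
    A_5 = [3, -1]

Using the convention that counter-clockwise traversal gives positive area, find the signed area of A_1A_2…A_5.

41.5

Cross-terms: 38, 10, 14, 5, 16  ⇒  Σ = 83
Signed area = Σ/2 = 41.5 (positive ⇒ counter-clockwise traversal).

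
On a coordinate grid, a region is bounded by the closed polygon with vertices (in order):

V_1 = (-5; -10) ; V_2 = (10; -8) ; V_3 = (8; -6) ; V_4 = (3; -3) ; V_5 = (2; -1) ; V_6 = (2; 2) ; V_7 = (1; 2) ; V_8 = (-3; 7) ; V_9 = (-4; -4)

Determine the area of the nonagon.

111

V_1→V_2: (-5)(-8) − (10)(-10) = 140
V_2→V_3: (10)(-6) − (8)(-8) = 4
V_3→V_4: (8)(-3) − (3)(-6) = -6
V_4→V_5: (3)(-1) − (2)(-3) = 3
V_5→V_6: (2)(2) − (2)(-1) = 6
V_6→V_7: (2)(2) − (1)(2) = 2
V_7→V_8: (1)(7) − (-3)(2) = 13
V_8→V_9: (-3)(-4) − (-4)(7) = 40
V_9→V_1: (-4)(-10) − (-5)(-4) = 20
Σ = 222
Area = |Σ|/2 = 111.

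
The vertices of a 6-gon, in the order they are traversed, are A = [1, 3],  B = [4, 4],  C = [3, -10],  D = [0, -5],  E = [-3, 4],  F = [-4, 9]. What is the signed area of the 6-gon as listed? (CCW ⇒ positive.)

-61

A→B: (1)(4) − (4)(3) = -8
B→C: (4)(-10) − (3)(4) = -52
C→D: (3)(-5) − (0)(-10) = -15
D→E: (0)(4) − (-3)(-5) = -15
E→F: (-3)(9) − (-4)(4) = -11
F→A: (-4)(3) − (1)(9) = -21
Σ = -122
Signed area = Σ/2 = -61 (negative ⇒ clockwise traversal).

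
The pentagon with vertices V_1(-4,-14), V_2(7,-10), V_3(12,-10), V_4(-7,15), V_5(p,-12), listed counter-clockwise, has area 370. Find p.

-14

Write out the shoelace sum; only the two edges meeting at V_5 involve p:
2·Area = [((-7)·(-12) − p·15) + (p·(-14) − (-4)·(-12))] + 298
       = -29·p + 334 = 740
⇒ p = -14.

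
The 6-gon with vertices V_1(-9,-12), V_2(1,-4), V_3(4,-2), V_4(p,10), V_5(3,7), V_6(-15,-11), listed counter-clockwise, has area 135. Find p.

5

The doubled signed area Σ (x_i y_{i+1} − x_{i+1} y_i) is linear in p.
With p=0 it equals 225; the coefficient of p is 9 (from the two edges through V_4).
So 9·p + 225 = 2·135 = 270 ⇒ p = 5.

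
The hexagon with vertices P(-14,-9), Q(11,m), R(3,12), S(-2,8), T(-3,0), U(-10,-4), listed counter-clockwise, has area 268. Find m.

The doubled signed area Σ (x_i y_{i+1} − x_{i+1} y_i) is linear in m.
With m=0 it equals 349; the coefficient of m is -17 (from the two edges through Q).
So -17·m + 349 = 2·268 = 536 ⇒ m = -11.

-11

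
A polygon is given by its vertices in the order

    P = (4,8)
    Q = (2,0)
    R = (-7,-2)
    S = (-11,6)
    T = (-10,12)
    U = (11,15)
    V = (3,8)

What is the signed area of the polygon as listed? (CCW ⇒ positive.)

-201.5

Apply the surveyor's formula: 2A = Σ (x_i·y_{i+1} − x_{i+1}·y_i), indices taken mod 7.
Σ = (-16) + (-4) + (-64) + (-72) + (-282) + (43) + (-8) = -403
Signed area = Σ/2 = -201.5 (negative ⇒ clockwise traversal).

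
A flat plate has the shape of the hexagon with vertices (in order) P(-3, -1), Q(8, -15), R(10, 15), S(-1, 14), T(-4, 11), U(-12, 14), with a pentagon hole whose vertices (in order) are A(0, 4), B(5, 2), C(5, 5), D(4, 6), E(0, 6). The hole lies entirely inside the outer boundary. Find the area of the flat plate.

312

Outer boundary:
Apply Gauss's area formula: 2A = Σ (x_i·y_{i+1} − x_{i+1}·y_i), indices taken mod 6.
Σ = (53) + (270) + (155) + (45) + (76) + (54) = 653
Area = |Σ|/2 = 326.5.
Hole:
Apply the shoelace formula: 2A = Σ (x_i·y_{i+1} − x_{i+1}·y_i), indices taken mod 5.
A→B: (0)(2) − (5)(4) = -20
B→C: (5)(5) − (5)(2) = 15
C→D: (5)(6) − (4)(5) = 10
D→E: (4)(6) − (0)(6) = 24
E→A: (0)(4) − (0)(6) = 0
Σ = 29
Area = |Σ|/2 = 14.5.
Net area = 326.5 − 14.5 = 312.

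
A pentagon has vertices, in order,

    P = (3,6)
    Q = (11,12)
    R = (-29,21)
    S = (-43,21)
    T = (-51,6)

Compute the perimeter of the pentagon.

136

|PQ| = √((8)² + (6)²) = √100 = 10
|QR| = √((-40)² + (9)²) = √1681 = 41
|RS| = √((-14)² + (0)²) = √196 = 14
|ST| = √((-8)² + (-15)²) = √289 = 17
|TP| = √((54)² + (0)²) = √2916 = 54
Perimeter = 10 + 41 + 14 + 17 + 54 = 136.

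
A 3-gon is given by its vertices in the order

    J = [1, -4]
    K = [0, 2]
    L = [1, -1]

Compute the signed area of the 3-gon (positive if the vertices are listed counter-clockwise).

J→K: (1)(2) − (0)(-4) = 2
K→L: (0)(-1) − (1)(2) = -2
L→J: (1)(-4) − (1)(-1) = -3
Σ = -3
Signed area = Σ/2 = -1.5 (negative ⇒ clockwise traversal).

-1.5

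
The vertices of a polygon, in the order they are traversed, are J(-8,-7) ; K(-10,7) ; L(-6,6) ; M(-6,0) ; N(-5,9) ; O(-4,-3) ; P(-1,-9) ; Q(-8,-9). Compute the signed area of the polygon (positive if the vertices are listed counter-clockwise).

Apply the surveyor's formula: 2A = Σ (x_i·y_{i+1} − x_{i+1}·y_i), indices taken mod 8.
J→K: (-8)(7) − (-10)(-7) = -126
K→L: (-10)(6) − (-6)(7) = -18
L→M: (-6)(0) − (-6)(6) = 36
M→N: (-6)(9) − (-5)(0) = -54
N→O: (-5)(-3) − (-4)(9) = 51
O→P: (-4)(-9) − (-1)(-3) = 33
P→Q: (-1)(-9) − (-8)(-9) = -63
Q→J: (-8)(-7) − (-8)(-9) = -16
Σ = -157
Signed area = Σ/2 = -78.5 (negative ⇒ clockwise traversal).

-78.5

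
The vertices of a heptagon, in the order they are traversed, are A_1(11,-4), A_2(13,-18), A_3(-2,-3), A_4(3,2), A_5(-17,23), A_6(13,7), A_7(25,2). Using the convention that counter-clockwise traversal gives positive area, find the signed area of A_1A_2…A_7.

-401

Apply Gauss's area formula: 2A = Σ (x_i·y_{i+1} − x_{i+1}·y_i), indices taken mod 7.
Σ = (-146) + (-75) + (5) + (103) + (-418) + (-149) + (-122) = -802
Signed area = Σ/2 = -401 (negative ⇒ clockwise traversal).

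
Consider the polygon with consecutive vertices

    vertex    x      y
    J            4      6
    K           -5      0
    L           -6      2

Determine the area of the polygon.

Σ = (30) + (-10) + (-44) = -24
Area = |Σ|/2 = 12.

12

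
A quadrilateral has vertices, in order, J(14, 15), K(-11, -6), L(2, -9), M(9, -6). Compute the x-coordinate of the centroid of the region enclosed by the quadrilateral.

Apply Gauss's area formula. First the cross-terms c_i = x_i·y_{i+1} − x_{i+1}·y_i:
  81, 111, 69, 219  ⇒  2A = 480, A = 240.
Then Σ (x_i + x_{i+1})·c_i = 5040, so x̄ = 5040 / (6·240) = 3.5.

3.5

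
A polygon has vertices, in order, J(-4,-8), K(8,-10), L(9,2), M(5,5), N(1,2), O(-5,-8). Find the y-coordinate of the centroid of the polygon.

-43/13

Apply Gauss's area formula. First the cross-terms c_i = x_i·y_{i+1} − x_{i+1}·y_i:
  104, 106, 35, 5, 2, 8  ⇒  2A = 260, A = 130.
Then Σ (y_i + y_{i+1})·c_i = -2580, so ȳ = -2580 / (6·130) = -43/13.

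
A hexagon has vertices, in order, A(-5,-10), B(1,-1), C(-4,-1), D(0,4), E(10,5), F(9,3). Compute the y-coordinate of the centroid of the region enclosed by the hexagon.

Apply the surveyor's formula. First the cross-terms c_i = x_i·y_{i+1} − x_{i+1}·y_i:
  15, -5, -16, -40, -15, -75  ⇒  2A = -136, A = -68.
Then Σ (y_i + y_{i+1})·c_i = -158, so ȳ = -158 / (6·(-68)) = 79/204.

79/204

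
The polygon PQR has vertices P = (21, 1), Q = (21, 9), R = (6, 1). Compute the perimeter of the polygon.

|PQ| = √((0)² + (8)²) = √64 = 8
|QR| = √((-15)² + (-8)²) = √289 = 17
|RP| = √((15)² + (0)²) = √225 = 15
Perimeter = 8 + 17 + 15 = 40.

40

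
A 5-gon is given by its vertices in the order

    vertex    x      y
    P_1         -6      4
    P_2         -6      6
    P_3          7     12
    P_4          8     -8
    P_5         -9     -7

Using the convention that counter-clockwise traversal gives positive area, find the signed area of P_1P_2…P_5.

-242

Apply the surveyor's formula: 2A = Σ (x_i·y_{i+1} − x_{i+1}·y_i), indices taken mod 5.
Σ = (-12) + (-114) + (-152) + (-128) + (-78) = -484
Signed area = Σ/2 = -242 (negative ⇒ clockwise traversal).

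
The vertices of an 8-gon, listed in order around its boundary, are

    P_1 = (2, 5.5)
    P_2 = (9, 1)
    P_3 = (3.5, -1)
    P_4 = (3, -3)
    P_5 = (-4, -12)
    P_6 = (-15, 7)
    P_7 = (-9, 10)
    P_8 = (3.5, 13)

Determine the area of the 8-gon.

284.625

P_1→P_2: (2)(1) − (9)(5.5) = -47.5
P_2→P_3: (9)(-1) − (3.5)(1) = -12.5
P_3→P_4: (3.5)(-3) − (3)(-1) = -7.5
P_4→P_5: (3)(-12) − (-4)(-3) = -48
P_5→P_6: (-4)(7) − (-15)(-12) = -208
P_6→P_7: (-15)(10) − (-9)(7) = -87
P_7→P_8: (-9)(13) − (3.5)(10) = -152
P_8→P_1: (3.5)(5.5) − (2)(13) = -6.75
Σ = -569.25
Area = |Σ|/2 = 284.625.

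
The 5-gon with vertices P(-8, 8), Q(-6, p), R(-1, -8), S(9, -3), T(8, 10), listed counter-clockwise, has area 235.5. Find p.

-6

The doubled signed area Σ (x_i y_{i+1} − x_{i+1} y_i) is linear in p.
With p=0 it equals 429; the coefficient of p is -7 (from the two edges through Q).
So -7·p + 429 = 2·235.5 = 471 ⇒ p = -6.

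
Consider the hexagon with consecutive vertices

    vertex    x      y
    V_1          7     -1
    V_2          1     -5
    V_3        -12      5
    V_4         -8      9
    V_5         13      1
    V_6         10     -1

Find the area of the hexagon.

154

Apply the shoelace formula: 2A = Σ (x_i·y_{i+1} − x_{i+1}·y_i), indices taken mod 6.
Σ = (-34) + (-55) + (-68) + (-125) + (-23) + (-3) = -308
Area = |Σ|/2 = 154.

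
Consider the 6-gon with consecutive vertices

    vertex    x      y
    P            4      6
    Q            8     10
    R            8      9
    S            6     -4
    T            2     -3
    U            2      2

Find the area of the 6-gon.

49

Apply Gauss's area formula: 2A = Σ (x_i·y_{i+1} − x_{i+1}·y_i), indices taken mod 6.
Σ = (-8) + (-8) + (-86) + (-10) + (10) + (4) = -98
Area = |Σ|/2 = 49.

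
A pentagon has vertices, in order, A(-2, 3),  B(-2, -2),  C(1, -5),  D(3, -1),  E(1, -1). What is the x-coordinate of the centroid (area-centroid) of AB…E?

Apply the shoelace (surveyor's) formula. First the cross-terms c_i = x_i·y_{i+1} − x_{i+1}·y_i:
  10, 12, 14, -2, 1  ⇒  2A = 35, A = 17.5.
Then Σ (x_i + x_{i+1})·c_i = -5, so x̄ = -5 / (6·17.5) = -1/21.

-1/21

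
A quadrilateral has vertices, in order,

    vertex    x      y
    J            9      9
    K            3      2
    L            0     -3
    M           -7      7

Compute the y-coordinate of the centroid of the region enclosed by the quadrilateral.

Apply the shoelace formula. First the cross-terms c_i = x_i·y_{i+1} − x_{i+1}·y_i:
  -9, -9, -21, -126  ⇒  2A = -165, A = -82.5.
Then Σ (y_i + y_{i+1})·c_i = -2190, so ȳ = -2190 / (6·(-82.5)) = 146/33.

146/33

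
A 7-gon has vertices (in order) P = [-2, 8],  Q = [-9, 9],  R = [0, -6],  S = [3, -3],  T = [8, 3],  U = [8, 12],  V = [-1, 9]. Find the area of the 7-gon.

162.5

Apply the surveyor's formula: 2A = Σ (x_i·y_{i+1} − x_{i+1}·y_i), indices taken mod 7.
P→Q: (-2)(9) − (-9)(8) = 54
Q→R: (-9)(-6) − (0)(9) = 54
R→S: (0)(-3) − (3)(-6) = 18
S→T: (3)(3) − (8)(-3) = 33
T→U: (8)(12) − (8)(3) = 72
U→V: (8)(9) − (-1)(12) = 84
V→P: (-1)(8) − (-2)(9) = 10
Σ = 325
Area = |Σ|/2 = 162.5.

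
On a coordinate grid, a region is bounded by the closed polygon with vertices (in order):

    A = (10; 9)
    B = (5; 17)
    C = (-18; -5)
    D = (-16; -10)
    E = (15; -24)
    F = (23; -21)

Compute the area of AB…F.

847

Cross-terms: 125, 281, 100, 534, 237, 417  ⇒  Σ = 1694
Area = |Σ|/2 = 847.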